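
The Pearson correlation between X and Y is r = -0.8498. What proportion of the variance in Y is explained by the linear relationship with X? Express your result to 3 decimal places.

0.722

r² = (-0.8498)² = 0.722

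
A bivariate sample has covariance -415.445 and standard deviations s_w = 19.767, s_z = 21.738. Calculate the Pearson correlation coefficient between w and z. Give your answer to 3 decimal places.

-0.967

r = Cov(w,z) / (s_w · s_z) = -415.445 / (19.767 × 21.738)
  = -415.445 / 429.6950 ≈ -0.967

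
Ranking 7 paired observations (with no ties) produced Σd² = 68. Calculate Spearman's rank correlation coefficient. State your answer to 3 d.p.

-0.214

ρ = 1 − 6Σd² / [n(n²−1)] = 1 − 6×68 / (7×48)
  = 1 − 408/336 = 1 − 1.2143 ≈ -0.214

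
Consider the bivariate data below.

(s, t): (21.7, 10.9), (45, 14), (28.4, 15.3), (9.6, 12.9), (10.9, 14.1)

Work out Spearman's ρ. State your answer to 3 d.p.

0.300

Rank s: 3, 5, 4, 1, 2
Rank t: 1, 3, 5, 2, 4
d = rank(s) − rank(t): 2, 2, -1, -1, -2; Σd² = 14
ρ = 1 − 6Σd² / [n(n²−1)] = 1 − 6×14 / (5×24) = 1 − 84/120 ≈ 0.300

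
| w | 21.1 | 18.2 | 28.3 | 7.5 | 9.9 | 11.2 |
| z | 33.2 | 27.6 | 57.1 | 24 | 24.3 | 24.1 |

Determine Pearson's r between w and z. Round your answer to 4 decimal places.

n = 6, Σw = 96.2, Σz = 190.3, Σw² = 1857.04, Σz² = 6871.71, Σwz = 3509.26
nΣwz − ΣwΣz = 21055.56 − 18306.86 = 2748.7
nΣw² − (Σw)² = 11142.24 − 9254.44 = 1887.8; nΣz² − (Σz)² = 41230.26 − 36214.09 = 5016.17
r = 2748.7 / √(1887.8 × 5016.17) = 2748.7 / 3077.2595 ≈ 0.8932

0.8932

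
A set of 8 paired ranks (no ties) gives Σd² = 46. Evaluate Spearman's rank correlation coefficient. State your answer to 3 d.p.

ρ = 1 − 6Σd² / [n(n²−1)] = 1 − 6×46 / (8×63)
  = 1 − 276/504 = 1 − 0.5476 ≈ 0.452

0.452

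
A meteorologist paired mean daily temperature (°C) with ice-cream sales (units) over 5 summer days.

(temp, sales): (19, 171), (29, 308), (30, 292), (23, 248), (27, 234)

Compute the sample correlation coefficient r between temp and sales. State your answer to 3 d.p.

0.901

n = 5, Σx = 128, Σy = 1253, Σx² = 3360, Σy² = 325629, Σxy = 32963
nΣxy − ΣxΣy = 164815 − 160384 = 4431
nΣx² − (Σx)² = 16800 − 16384 = 416; nΣy² − (Σy)² = 1628145 − 1570009 = 58136
r = 4431 / √(416 × 58136) = 4431 / 4917.7816 ≈ 0.901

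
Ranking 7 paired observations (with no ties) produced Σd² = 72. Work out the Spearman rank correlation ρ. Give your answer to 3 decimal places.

ρ = 1 − 6Σd² / [n(n²−1)] = 1 − 6×72 / (7×48)
  = 1 − 432/336 = 1 − 1.2857 ≈ -0.286

-0.286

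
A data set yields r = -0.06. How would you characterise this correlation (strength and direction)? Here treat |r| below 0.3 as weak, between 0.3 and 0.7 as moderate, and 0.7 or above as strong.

r = -0.06 < 0 so the relationship is negative.
|r| = 0.06, which falls in the weak range.

weak negative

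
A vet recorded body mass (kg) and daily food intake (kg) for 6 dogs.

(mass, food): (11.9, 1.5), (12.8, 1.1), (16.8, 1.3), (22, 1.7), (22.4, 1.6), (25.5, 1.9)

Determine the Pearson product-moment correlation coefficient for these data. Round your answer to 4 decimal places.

n = 6, Σx = 111.4, Σy = 9.1, Σx² = 2223.7, Σy² = 14.21, Σxy = 175.46
nΣxy − ΣxΣy = 1052.76 − 1013.74 = 39.02
nΣx² − (Σx)² = 13342.2 − 12409.96 = 932.24; nΣy² − (Σy)² = 85.26 − 82.81 = 2.45
r = 39.02 / √(932.24 × 2.45) = 39.02 / 47.7911 ≈ 0.8165

0.8165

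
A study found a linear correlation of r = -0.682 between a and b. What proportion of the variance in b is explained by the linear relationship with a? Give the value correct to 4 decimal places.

0.4651

r² = (-0.682)² = 0.4651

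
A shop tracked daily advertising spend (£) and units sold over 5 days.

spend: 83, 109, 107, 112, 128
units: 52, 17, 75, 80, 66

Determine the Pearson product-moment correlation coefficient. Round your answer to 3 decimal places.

n = 5, Σx = 539, Σy = 290, Σx² = 59147, Σy² = 19374, Σxy = 31602
nΣxy − ΣxΣy = 158010 − 156310 = 1700
nΣx² − (Σx)² = 295735 − 290521 = 5214; nΣy² − (Σy)² = 96870 − 84100 = 12770
r = 1700 / √(5214 × 12770) = 1700 / 8159.8272 ≈ 0.208

0.208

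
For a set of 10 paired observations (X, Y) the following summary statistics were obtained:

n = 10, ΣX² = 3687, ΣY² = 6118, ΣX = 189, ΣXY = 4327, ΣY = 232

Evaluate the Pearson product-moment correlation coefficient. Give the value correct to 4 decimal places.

-0.1988

r = (nΣXY − ΣXΣY) / √[(nΣX² − (ΣX)²)(nΣY² − (ΣY)²)]
Numerator: 10×4327 − 189×232 = -578
Denominator: √[(36870 − 35721)(61180 − 53824)] = √[1149 × 7356] = 2907.2399
r = -578 / 2907.2399 ≈ -0.1988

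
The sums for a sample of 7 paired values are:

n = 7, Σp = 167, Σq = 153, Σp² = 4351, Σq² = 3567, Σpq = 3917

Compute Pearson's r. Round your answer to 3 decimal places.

r = (nΣpq − ΣpΣq) / √[(nΣp² − (Σp)²)(nΣq² − (Σq)²)]
Numerator: 7×3917 − 167×153 = 1868
Denominator: √[(30457 − 27889)(24969 − 23409)] = √[2568 × 1560] = 2001.5194
r = 1868 / 2001.5194 ≈ 0.933

0.933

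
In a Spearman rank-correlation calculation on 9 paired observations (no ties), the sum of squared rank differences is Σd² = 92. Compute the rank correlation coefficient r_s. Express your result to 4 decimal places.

ρ = 1 − 6Σd² / [n(n²−1)] = 1 − 6×92 / (9×80)
  = 1 − 552/720 = 1 − 0.76667 ≈ 0.2333

0.2333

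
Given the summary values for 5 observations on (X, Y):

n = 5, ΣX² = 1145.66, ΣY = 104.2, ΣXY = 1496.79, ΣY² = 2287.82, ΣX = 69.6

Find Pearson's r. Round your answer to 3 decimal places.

0.323

r = (nΣXY − ΣXΣY) / √[(nΣX² − (ΣX)²)(nΣY² − (ΣY)²)]
Numerator: 5×1496.79 − 69.6×104.2 = 231.63
Denominator: √[(5728.3 − 4844.16)(11439.1 − 10857.64)] = √[884.14 × 581.46] = 717.0021
r = 231.63 / 717.0021 ≈ 0.323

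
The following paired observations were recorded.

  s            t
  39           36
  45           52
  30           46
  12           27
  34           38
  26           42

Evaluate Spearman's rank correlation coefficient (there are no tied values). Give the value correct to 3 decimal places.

Rank s: 5, 6, 3, 1, 4, 2
Rank t: 2, 6, 5, 1, 3, 4
d = rank(s) − rank(t): 3, 0, -2, 0, 1, -2; Σd² = 18
ρ = 1 − 6Σd² / [n(n²−1)] = 1 − 6×18 / (6×35) = 1 − 108/210 ≈ 0.486

0.486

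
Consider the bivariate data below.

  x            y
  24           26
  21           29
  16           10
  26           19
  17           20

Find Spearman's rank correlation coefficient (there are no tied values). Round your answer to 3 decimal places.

0.300

Rank x: 4, 3, 1, 5, 2
Rank y: 4, 5, 1, 2, 3
d = rank(x) − rank(y): 0, -2, 0, 3, -1; Σd² = 14
ρ = 1 − 6Σd² / [n(n²−1)] = 1 − 6×14 / (5×24) = 1 − 84/120 ≈ 0.300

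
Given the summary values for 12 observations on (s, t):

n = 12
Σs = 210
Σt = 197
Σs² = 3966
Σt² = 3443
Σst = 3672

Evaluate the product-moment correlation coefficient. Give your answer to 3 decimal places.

r = (nΣst − ΣsΣt) / √[(nΣs² − (Σs)²)(nΣt² − (Σt)²)]
Numerator: 12×3672 − 210×197 = 2694
Denominator: √[(47592 − 44100)(41316 − 38809)] = √[3492 × 2507] = 2958.7910
r = 2694 / 2958.7910 ≈ 0.911

0.911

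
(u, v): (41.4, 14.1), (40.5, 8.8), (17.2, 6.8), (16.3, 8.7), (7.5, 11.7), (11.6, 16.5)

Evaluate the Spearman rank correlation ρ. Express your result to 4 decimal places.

-0.1429

Rank u: 6, 5, 4, 3, 1, 2
Rank v: 5, 3, 1, 2, 4, 6
d = rank(u) − rank(v): 1, 2, 3, 1, -3, -4; Σd² = 40
ρ = 1 − 6Σd² / [n(n²−1)] = 1 − 6×40 / (6×35) = 1 − 240/210 ≈ -0.1429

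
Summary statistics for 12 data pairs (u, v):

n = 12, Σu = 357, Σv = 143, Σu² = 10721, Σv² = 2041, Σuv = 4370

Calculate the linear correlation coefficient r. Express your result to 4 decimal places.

r = (nΣuv − ΣuΣv) / √[(nΣu² − (Σu)²)(nΣv² − (Σv)²)]
Numerator: 12×4370 − 357×143 = 1389
Denominator: √[(128652 − 127449)(24492 − 20449)] = √[1203 × 4043] = 2205.3864
r = 1389 / 2205.3864 ≈ 0.6298

0.6298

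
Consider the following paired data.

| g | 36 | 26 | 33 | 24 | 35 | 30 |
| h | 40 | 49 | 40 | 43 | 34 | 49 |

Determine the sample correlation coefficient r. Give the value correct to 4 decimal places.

-0.6609

n = 6, Σg = 184, Σh = 255, Σg² = 5762, Σh² = 11007, Σgh = 7726
nΣgh − ΣgΣh = 46356 − 46920 = -564
nΣg² − (Σg)² = 34572 − 33856 = 716; nΣh² − (Σh)² = 66042 − 65025 = 1017
r = -564 / √(716 × 1017) = -564 / 853.3299 ≈ -0.6609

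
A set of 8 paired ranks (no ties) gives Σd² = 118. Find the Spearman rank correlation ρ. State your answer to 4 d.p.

-0.4048

ρ = 1 − 6Σd² / [n(n²−1)] = 1 − 6×118 / (8×63)
  = 1 − 708/504 = 1 − 1.40476 ≈ -0.4048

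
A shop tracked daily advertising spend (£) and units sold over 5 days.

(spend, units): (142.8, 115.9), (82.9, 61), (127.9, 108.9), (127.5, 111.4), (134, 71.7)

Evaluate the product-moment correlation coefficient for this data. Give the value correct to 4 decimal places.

n = 5, Σx = 615.1, Σy = 468.9, Σx² = 77834.91, Σy² = 46563.87, Σxy = 59347.03
nΣxy − ΣxΣy = 296735.15 − 288420.39 = 8314.76
nΣx² − (Σx)² = 389174.55 − 378348.01 = 10826.54; nΣy² − (Σy)² = 232819.35 − 219867.21 = 12952.14
r = 8314.76 / √(10826.54 × 12952.14) = 8314.76 / 11841.7423 ≈ 0.7022

0.7022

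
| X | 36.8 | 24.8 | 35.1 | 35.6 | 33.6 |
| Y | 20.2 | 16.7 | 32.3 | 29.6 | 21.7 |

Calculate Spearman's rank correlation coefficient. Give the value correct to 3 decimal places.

0.300

Rank X: 5, 1, 3, 4, 2
Rank Y: 2, 1, 5, 4, 3
d = rank(X) − rank(Y): 3, 0, -2, 0, -1; Σd² = 14
ρ = 1 − 6Σd² / [n(n²−1)] = 1 − 6×14 / (5×24) = 1 − 84/120 ≈ 0.300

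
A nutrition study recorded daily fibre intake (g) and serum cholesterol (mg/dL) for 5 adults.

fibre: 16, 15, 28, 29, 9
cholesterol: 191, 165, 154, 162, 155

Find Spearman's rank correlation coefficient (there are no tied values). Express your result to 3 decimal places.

-0.100

Rank fibre: 3, 2, 4, 5, 1
Rank cholesterol: 5, 4, 1, 3, 2
d = rank(fibre) − rank(cholesterol): -2, -2, 3, 2, -1; Σd² = 22
ρ = 1 − 6Σd² / [n(n²−1)] = 1 − 6×22 / (5×24) = 1 − 132/120 ≈ -0.100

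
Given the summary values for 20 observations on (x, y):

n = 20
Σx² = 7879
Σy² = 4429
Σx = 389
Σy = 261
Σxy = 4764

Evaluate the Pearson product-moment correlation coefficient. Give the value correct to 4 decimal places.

-0.5522

r = (nΣxy − ΣxΣy) / √[(nΣx² − (Σx)²)(nΣy² − (Σy)²)]
Numerator: 20×4764 − 389×261 = -6249
Denominator: √[(157580 − 151321)(88580 − 68121)] = √[6259 × 20459] = 11316.0453
r = -6249 / 11316.0453 ≈ -0.5522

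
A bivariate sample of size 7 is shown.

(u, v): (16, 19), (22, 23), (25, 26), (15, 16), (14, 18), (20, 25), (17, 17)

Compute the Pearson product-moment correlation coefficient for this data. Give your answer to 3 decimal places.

n = 7, Σu = 129, Σv = 144, Σu² = 2475, Σv² = 3060, Σuv = 2741
nΣuv − ΣuΣv = 19187 − 18576 = 611
nΣu² − (Σu)² = 17325 − 16641 = 684; nΣv² − (Σv)² = 21420 − 20736 = 684
r = 611 / √(684 × 684) = 611 / 684.0000 ≈ 0.893

0.893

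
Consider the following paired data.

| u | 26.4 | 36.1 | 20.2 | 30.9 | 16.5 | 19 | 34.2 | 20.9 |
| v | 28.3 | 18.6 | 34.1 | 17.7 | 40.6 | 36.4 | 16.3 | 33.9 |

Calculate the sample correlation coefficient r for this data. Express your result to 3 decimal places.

n = 8, Σu = 204.2, Σv = 225.9, Σu² = 5602.72, Σv² = 7011.17, Σuv = 5281.8
nΣuv − ΣuΣv = 42254.4 − 46128.78 = -3874.38
nΣu² − (Σu)² = 44821.76 − 41697.64 = 3124.12; nΣv² − (Σv)² = 56089.36 − 51030.81 = 5058.55
r = -3874.38 / √(3124.12 × 5058.55) = -3874.38 / 3975.3638 ≈ -0.975

-0.975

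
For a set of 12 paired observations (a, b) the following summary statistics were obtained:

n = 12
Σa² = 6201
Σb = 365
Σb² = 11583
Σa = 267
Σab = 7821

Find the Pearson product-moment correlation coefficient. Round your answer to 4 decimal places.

-0.8487

r = (nΣab − ΣaΣb) / √[(nΣa² − (Σa)²)(nΣb² − (Σb)²)]
Numerator: 12×7821 − 267×365 = -3603
Denominator: √[(74412 − 71289)(138996 − 133225)] = √[3123 × 5771] = 4245.3307
r = -3603 / 4245.3307 ≈ -0.8487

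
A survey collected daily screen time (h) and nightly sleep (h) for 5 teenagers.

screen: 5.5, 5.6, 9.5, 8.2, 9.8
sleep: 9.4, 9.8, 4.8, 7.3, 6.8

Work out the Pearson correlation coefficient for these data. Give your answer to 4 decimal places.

n = 5, Σx = 38.6, Σy = 38.1, Σx² = 315.14, Σy² = 306.97, Σxy = 278.68
nΣxy − ΣxΣy = 1393.4 − 1470.66 = -77.26
nΣx² − (Σx)² = 1575.7 − 1489.96 = 85.74; nΣy² − (Σy)² = 1534.85 − 1451.61 = 83.24
r = -77.26 / √(85.74 × 83.24) = -77.26 / 84.4808 ≈ -0.9145

-0.9145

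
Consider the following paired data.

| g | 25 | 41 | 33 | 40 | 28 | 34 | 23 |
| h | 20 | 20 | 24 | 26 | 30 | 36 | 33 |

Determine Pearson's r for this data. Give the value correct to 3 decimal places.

n = 7, Σg = 224, Σh = 189, Σg² = 7464, Σh² = 5337, Σgh = 5975
nΣgh − ΣgΣh = 41825 − 42336 = -511
nΣg² − (Σg)² = 52248 − 50176 = 2072; nΣh² − (Σh)² = 37359 − 35721 = 1638
r = -511 / √(2072 × 1638) = -511 / 1842.2638 ≈ -0.277

-0.277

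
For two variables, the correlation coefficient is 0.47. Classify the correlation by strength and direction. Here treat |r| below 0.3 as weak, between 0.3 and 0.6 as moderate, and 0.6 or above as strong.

moderate positive

r = 0.47 > 0 so the relationship is positive.
|r| = 0.47, which falls in the moderate range.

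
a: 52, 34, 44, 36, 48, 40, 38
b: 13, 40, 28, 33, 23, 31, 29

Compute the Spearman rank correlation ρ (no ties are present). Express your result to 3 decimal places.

Rank a: 7, 1, 5, 2, 6, 4, 3
Rank b: 1, 7, 3, 6, 2, 5, 4
d = rank(a) − rank(b): 6, -6, 2, -4, 4, -1, -1; Σd² = 110
ρ = 1 − 6Σd² / [n(n²−1)] = 1 − 6×110 / (7×48) = 1 − 660/336 ≈ -0.964

-0.964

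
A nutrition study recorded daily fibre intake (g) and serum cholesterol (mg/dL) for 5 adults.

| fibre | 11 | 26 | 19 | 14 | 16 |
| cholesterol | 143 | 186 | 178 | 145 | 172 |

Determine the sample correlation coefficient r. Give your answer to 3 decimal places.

0.891

n = 5, Σx = 86, Σy = 824, Σx² = 1610, Σy² = 137338, Σxy = 14573
nΣxy − ΣxΣy = 72865 − 70864 = 2001
nΣx² − (Σx)² = 8050 − 7396 = 654; nΣy² − (Σy)² = 686690 − 678976 = 7714
r = 2001 / √(654 × 7714) = 2001 / 2246.0979 ≈ 0.891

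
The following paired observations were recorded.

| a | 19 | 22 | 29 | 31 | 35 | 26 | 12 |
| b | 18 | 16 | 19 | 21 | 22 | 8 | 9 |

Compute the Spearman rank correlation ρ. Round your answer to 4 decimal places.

Rank a: 2, 3, 5, 6, 7, 4, 1
Rank b: 4, 3, 5, 6, 7, 1, 2
d = rank(a) − rank(b): -2, 0, 0, 0, 0, 3, -1; Σd² = 14
ρ = 1 − 6Σd² / [n(n²−1)] = 1 − 6×14 / (7×48) = 1 − 84/336 ≈ 0.7500

0.7500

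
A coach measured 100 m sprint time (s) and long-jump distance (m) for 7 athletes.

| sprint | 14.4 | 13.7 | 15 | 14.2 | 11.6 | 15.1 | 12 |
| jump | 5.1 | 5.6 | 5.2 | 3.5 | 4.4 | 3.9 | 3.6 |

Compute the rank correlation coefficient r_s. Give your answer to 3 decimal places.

0.107

Rank sprint: 5, 3, 6, 4, 1, 7, 2
Rank jump: 5, 7, 6, 1, 4, 3, 2
d = rank(sprint) − rank(jump): 0, -4, 0, 3, -3, 4, 0; Σd² = 50
ρ = 1 − 6Σd² / [n(n²−1)] = 1 − 6×50 / (7×48) = 1 − 300/336 ≈ 0.107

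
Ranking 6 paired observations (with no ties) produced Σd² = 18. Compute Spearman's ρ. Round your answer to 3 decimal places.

ρ = 1 − 6Σd² / [n(n²−1)] = 1 − 6×18 / (6×35)
  = 1 − 108/210 = 1 − 0.5143 ≈ 0.486

0.486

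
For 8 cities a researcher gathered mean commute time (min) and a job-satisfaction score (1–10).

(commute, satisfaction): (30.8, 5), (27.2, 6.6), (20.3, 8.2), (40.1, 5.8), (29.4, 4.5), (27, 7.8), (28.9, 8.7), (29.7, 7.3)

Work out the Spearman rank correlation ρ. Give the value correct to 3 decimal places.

-0.619

Rank commute: 7, 3, 1, 8, 5, 2, 4, 6
Rank satisfaction: 2, 4, 7, 3, 1, 6, 8, 5
d = rank(commute) − rank(satisfaction): 5, -1, -6, 5, 4, -4, -4, 1; Σd² = 136
ρ = 1 − 6Σd² / [n(n²−1)] = 1 − 6×136 / (8×63) = 1 − 816/504 ≈ -0.619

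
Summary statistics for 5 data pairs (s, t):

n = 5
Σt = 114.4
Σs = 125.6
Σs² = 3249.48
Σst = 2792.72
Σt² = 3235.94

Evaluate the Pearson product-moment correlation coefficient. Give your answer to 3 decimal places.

r = (nΣst − ΣsΣt) / √[(nΣs² − (Σs)²)(nΣt² − (Σt)²)]
Numerator: 5×2792.72 − 125.6×114.4 = -405.04
Denominator: √[(16247.4 − 15775.36)(16179.7 − 13087.36)] = √[472.04 × 3092.34] = 1208.1838
r = -405.04 / 1208.1838 ≈ -0.335

-0.335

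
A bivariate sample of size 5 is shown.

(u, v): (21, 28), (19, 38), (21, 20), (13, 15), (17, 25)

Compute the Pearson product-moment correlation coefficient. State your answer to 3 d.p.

n = 5, Σu = 91, Σv = 126, Σu² = 1701, Σv² = 3478, Σuv = 2350
nΣuv − ΣuΣv = 11750 − 11466 = 284
nΣu² − (Σu)² = 8505 − 8281 = 224; nΣv² − (Σv)² = 17390 − 15876 = 1514
r = 284 / √(224 × 1514) = 284 / 582.3538 ≈ 0.488

0.488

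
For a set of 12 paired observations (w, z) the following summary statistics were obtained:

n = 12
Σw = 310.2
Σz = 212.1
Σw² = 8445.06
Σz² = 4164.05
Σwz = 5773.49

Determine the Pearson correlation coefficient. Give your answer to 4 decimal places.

0.6909

r = (nΣwz − ΣwΣz) / √[(nΣw² − (Σw)²)(nΣz² − (Σz)²)]
Numerator: 12×5773.49 − 310.2×212.1 = 3488.46
Denominator: √[(101340.72 − 96224.04)(49968.6 − 44986.41)] = √[5116.68 × 4982.19] = 5048.9872
r = 3488.46 / 5048.9872 ≈ 0.6909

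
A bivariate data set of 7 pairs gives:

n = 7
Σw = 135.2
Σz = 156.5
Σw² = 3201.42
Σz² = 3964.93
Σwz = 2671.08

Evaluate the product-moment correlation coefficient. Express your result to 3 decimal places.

r = (nΣwz − ΣwΣz) / √[(nΣw² − (Σw)²)(nΣz² − (Σz)²)]
Numerator: 7×2671.08 − 135.2×156.5 = -2461.24
Denominator: √[(22409.94 − 18279.04)(27754.51 − 24492.25)] = √[4130.9 × 3262.26] = 3670.9767
r = -2461.24 / 3670.9767 ≈ -0.670

-0.670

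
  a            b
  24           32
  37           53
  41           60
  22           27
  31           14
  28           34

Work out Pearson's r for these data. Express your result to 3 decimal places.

n = 6, Σa = 183, Σb = 220, Σa² = 5855, Σb² = 9514, Σab = 7169
nΣab − ΣaΣb = 43014 − 40260 = 2754
nΣa² − (Σa)² = 35130 − 33489 = 1641; nΣb² − (Σb)² = 57084 − 48400 = 8684
r = 2754 / √(1641 × 8684) = 2754 / 3774.9760 ≈ 0.730

0.730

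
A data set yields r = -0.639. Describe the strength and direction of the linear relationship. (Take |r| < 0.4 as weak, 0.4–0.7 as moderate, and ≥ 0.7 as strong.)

r = -0.639 < 0 so the relationship is negative.
|r| = 0.639, which falls in the moderate range.

moderate negative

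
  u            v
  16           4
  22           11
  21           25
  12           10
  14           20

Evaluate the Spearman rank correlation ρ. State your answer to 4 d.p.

Rank u: 3, 5, 4, 1, 2
Rank v: 1, 3, 5, 2, 4
d = rank(u) − rank(v): 2, 2, -1, -1, -2; Σd² = 14
ρ = 1 − 6Σd² / [n(n²−1)] = 1 − 6×14 / (5×24) = 1 − 84/120 ≈ 0.3000

0.3000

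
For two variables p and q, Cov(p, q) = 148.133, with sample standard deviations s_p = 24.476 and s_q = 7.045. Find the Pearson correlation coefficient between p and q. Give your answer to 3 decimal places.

0.859

r = Cov(p,q) / (s_p · s_q) = 148.133 / (24.476 × 7.045)
  = 148.133 / 172.4334 ≈ 0.859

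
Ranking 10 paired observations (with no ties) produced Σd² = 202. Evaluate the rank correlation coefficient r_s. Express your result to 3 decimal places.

-0.224

ρ = 1 − 6Σd² / [n(n²−1)] = 1 − 6×202 / (10×99)
  = 1 − 1212/990 = 1 − 1.2242 ≈ -0.224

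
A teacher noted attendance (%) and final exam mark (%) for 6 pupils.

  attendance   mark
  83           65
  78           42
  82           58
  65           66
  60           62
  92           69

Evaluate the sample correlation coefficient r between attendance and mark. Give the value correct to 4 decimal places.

0.0543

n = 6, Σx = 460, Σy = 362, Σx² = 35986, Σy² = 22314, Σxy = 27785
nΣxy − ΣxΣy = 166710 − 166520 = 190
nΣx² − (Σx)² = 215916 − 211600 = 4316; nΣy² − (Σy)² = 133884 − 131044 = 2840
r = 190 / √(4316 × 2840) = 190 / 3501.0627 ≈ 0.0543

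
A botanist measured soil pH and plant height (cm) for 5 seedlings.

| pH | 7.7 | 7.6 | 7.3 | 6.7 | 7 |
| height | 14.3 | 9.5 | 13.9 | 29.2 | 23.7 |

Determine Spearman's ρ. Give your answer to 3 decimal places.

Rank pH: 5, 4, 3, 1, 2
Rank height: 3, 1, 2, 5, 4
d = rank(pH) − rank(height): 2, 3, 1, -4, -2; Σd² = 34
ρ = 1 − 6Σd² / [n(n²−1)] = 1 − 6×34 / (5×24) = 1 − 204/120 ≈ -0.700

-0.700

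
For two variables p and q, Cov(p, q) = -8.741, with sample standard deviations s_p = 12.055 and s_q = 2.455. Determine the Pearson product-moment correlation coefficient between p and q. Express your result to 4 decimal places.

-0.2954

r = Cov(p,q) / (s_p · s_q) = -8.741 / (12.055 × 2.455)
  = -8.741 / 29.5950 ≈ -0.2954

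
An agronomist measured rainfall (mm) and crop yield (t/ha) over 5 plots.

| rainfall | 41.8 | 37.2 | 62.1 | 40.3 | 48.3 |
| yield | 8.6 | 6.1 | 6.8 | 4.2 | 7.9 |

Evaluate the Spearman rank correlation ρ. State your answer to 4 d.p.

Rank rainfall: 3, 1, 5, 2, 4
Rank yield: 5, 2, 3, 1, 4
d = rank(rainfall) − rank(yield): -2, -1, 2, 1, 0; Σd² = 10
ρ = 1 − 6Σd² / [n(n²−1)] = 1 − 6×10 / (5×24) = 1 − 60/120 ≈ 0.5000

0.5000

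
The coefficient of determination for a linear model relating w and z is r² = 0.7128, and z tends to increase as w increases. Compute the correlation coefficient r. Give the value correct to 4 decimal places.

|r| = √0.7128 = 0.8443
The association is positive, so r = 0.8443.

0.8443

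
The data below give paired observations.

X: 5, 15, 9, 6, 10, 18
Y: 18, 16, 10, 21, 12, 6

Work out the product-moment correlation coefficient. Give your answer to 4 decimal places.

-0.6930

n = 6, ΣX = 63, ΣY = 83, ΣX² = 791, ΣY² = 1301, ΣXY = 774
nΣXY − ΣXΣY = 4644 − 5229 = -585
nΣX² − (ΣX)² = 4746 − 3969 = 777; nΣY² − (ΣY)² = 7806 − 6889 = 917
r = -585 / √(777 × 917) = -585 / 844.1025 ≈ -0.6930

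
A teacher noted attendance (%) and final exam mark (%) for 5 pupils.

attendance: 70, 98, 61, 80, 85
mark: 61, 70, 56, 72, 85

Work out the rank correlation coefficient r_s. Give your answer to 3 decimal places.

Rank attendance: 2, 5, 1, 3, 4
Rank mark: 2, 3, 1, 4, 5
d = rank(attendance) − rank(mark): 0, 2, 0, -1, -1; Σd² = 6
ρ = 1 − 6Σd² / [n(n²−1)] = 1 − 6×6 / (5×24) = 1 − 36/120 ≈ 0.700

0.700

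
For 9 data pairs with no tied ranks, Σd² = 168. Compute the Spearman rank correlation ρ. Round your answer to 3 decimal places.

-0.400

ρ = 1 − 6Σd² / [n(n²−1)] = 1 − 6×168 / (9×80)
  = 1 − 1008/720 = 1 − 1.4000 ≈ -0.400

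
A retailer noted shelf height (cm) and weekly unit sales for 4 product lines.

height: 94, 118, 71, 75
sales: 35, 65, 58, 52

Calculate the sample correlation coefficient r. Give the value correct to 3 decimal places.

0.221

n = 4, Σx = 358, Σy = 210, Σx² = 33426, Σy² = 11518, Σxy = 18978
nΣxy − ΣxΣy = 75912 − 75180 = 732
nΣx² − (Σx)² = 133704 − 128164 = 5540; nΣy² − (Σy)² = 46072 − 44100 = 1972
r = 732 / √(5540 × 1972) = 732 / 3305.2806 ≈ 0.221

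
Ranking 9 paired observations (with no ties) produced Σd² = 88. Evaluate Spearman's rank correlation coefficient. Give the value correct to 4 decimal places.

ρ = 1 − 6Σd² / [n(n²−1)] = 1 − 6×88 / (9×80)
  = 1 − 528/720 = 1 − 0.73333 ≈ 0.2667

0.2667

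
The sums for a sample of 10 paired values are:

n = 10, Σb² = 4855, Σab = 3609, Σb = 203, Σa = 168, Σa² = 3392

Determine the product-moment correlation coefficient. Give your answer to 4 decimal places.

0.3071

r = (nΣab − ΣaΣb) / √[(nΣa² − (Σa)²)(nΣb² − (Σb)²)]
Numerator: 10×3609 − 168×203 = 1986
Denominator: √[(33920 − 28224)(48550 − 41209)] = √[5696 × 7341] = 6466.4005
r = 1986 / 6466.4005 ≈ 0.3071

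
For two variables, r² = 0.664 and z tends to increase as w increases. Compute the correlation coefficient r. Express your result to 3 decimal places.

|r| = √0.664 = 0.815
The association is positive, so r = 0.815.

0.815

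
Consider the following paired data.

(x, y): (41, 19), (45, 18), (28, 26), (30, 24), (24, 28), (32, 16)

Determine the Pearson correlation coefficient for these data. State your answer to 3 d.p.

n = 6, Σx = 200, Σy = 131, Σx² = 6990, Σy² = 2977, Σxy = 4221
nΣxy − ΣxΣy = 25326 − 26200 = -874
nΣx² − (Σx)² = 41940 − 40000 = 1940; nΣy² − (Σy)² = 17862 − 17161 = 701
r = -874 / √(1940 × 701) = -874 / 1166.1647 ≈ -0.749

-0.749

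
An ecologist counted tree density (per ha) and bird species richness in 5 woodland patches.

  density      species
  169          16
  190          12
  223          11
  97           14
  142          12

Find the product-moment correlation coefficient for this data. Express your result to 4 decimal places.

-0.4546

n = 5, Σx = 821, Σy = 65, Σx² = 143963, Σy² = 861, Σxy = 10499
nΣxy − ΣxΣy = 52495 − 53365 = -870
nΣx² − (Σx)² = 719815 − 674041 = 45774; nΣy² − (Σy)² = 4305 − 4225 = 80
r = -870 / √(45774 × 80) = -870 / 1913.6144 ≈ -0.4546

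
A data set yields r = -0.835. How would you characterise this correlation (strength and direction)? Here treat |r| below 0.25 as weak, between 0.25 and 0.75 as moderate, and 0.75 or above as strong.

strong negative

r = -0.835 < 0 so the relationship is negative.
|r| = 0.835, which falls in the strong range.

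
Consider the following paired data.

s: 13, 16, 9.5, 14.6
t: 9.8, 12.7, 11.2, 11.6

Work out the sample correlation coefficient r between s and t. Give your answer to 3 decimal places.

0.497

n = 4, Σs = 53.1, Σt = 45.3, Σs² = 728.41, Σt² = 517.33, Σst = 606.36
nΣst − ΣsΣt = 2425.44 − 2405.43 = 20.01
nΣs² − (Σs)² = 2913.64 − 2819.61 = 94.03; nΣt² − (Σt)² = 2069.32 − 2052.09 = 17.23
r = 20.01 / √(94.03 × 17.23) = 20.01 / 40.2509 ≈ 0.497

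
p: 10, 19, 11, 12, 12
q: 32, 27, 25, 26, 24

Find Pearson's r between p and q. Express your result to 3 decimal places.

n = 5, Σp = 64, Σq = 134, Σp² = 870, Σq² = 3630, Σpq = 1708
nΣpq − ΣpΣq = 8540 − 8576 = -36
nΣp² − (Σp)² = 4350 − 4096 = 254; nΣq² − (Σq)² = 18150 − 17956 = 194
r = -36 / √(254 × 194) = -36 / 221.9820 ≈ -0.162

-0.162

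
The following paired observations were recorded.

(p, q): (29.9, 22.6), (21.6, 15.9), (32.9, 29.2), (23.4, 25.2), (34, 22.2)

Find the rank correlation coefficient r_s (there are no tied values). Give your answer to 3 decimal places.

0.300

Rank p: 3, 1, 4, 2, 5
Rank q: 3, 1, 5, 4, 2
d = rank(p) − rank(q): 0, 0, -1, -2, 3; Σd² = 14
ρ = 1 − 6Σd² / [n(n²−1)] = 1 − 6×14 / (5×24) = 1 − 84/120 ≈ 0.300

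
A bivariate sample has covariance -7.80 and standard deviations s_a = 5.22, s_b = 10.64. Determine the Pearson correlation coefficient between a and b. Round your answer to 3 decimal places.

-0.140

r = Cov(a,b) / (s_a · s_b) = -7.80 / (5.22 × 10.64)
  = -7.80 / 55.5408 ≈ -0.140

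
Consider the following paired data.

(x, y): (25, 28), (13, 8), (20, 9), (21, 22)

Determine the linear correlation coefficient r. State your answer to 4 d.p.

0.8326

n = 4, Σx = 79, Σy = 67, Σx² = 1635, Σy² = 1413, Σxy = 1446
nΣxy − ΣxΣy = 5784 − 5293 = 491
nΣx² − (Σx)² = 6540 − 6241 = 299; nΣy² − (Σy)² = 5652 − 4489 = 1163
r = 491 / √(299 × 1163) = 491 / 589.6923 ≈ 0.8326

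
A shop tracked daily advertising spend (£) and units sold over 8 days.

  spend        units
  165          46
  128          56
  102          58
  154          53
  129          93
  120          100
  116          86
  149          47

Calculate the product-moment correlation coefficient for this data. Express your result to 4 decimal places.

-0.5526

n = 8, Σx = 1063, Σy = 539, Σx² = 144427, Σy² = 39679, Σxy = 69812
nΣxy − ΣxΣy = 558496 − 572957 = -14461
nΣx² − (Σx)² = 1155416 − 1129969 = 25447; nΣy² − (Σy)² = 317432 − 290521 = 26911
r = -14461 / √(25447 × 26911) = -14461 / 26168.7641 ≈ -0.5526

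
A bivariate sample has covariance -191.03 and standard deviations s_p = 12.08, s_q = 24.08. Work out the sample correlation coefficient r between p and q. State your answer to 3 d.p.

r = Cov(p,q) / (s_p · s_q) = -191.03 / (12.08 × 24.08)
  = -191.03 / 290.8864 ≈ -0.657

-0.657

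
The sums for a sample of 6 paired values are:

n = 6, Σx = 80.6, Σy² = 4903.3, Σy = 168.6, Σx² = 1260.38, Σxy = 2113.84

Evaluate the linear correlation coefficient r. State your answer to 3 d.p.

-0.880

r = (nΣxy − ΣxΣy) / √[(nΣx² − (Σx)²)(nΣy² − (Σy)²)]
Numerator: 6×2113.84 − 80.6×168.6 = -906.12
Denominator: √[(7562.28 − 6496.36)(29419.8 − 28425.96)] = √[1065.92 × 993.84] = 1029.2492
r = -906.12 / 1029.2492 ≈ -0.880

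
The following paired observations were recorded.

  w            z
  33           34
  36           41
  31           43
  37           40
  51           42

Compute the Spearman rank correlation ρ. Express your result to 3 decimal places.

-0.100

Rank w: 2, 3, 1, 4, 5
Rank z: 1, 3, 5, 2, 4
d = rank(w) − rank(z): 1, 0, -4, 2, 1; Σd² = 22
ρ = 1 − 6Σd² / [n(n²−1)] = 1 − 6×22 / (5×24) = 1 − 132/120 ≈ -0.100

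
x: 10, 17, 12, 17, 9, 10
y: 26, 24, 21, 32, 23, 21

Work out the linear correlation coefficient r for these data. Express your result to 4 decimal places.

n = 6, Σx = 75, Σy = 147, Σx² = 1003, Σy² = 3687, Σxy = 1881
nΣxy − ΣxΣy = 11286 − 11025 = 261
nΣx² − (Σx)² = 6018 − 5625 = 393; nΣy² − (Σy)² = 22122 − 21609 = 513
r = 261 / √(393 × 513) = 261 / 449.0089 ≈ 0.5813

0.5813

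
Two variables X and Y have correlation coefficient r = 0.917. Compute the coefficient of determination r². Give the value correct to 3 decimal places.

0.841

r² = (0.917)² = 0.841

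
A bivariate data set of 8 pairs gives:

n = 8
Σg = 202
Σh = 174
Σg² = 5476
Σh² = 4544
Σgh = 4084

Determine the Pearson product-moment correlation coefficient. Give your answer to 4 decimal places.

r = (nΣgh − ΣgΣh) / √[(nΣg² − (Σg)²)(nΣh² − (Σh)²)]
Numerator: 8×4084 − 202×174 = -2476
Denominator: √[(43808 − 40804)(36352 − 30276)] = √[3004 × 6076] = 4272.2715
r = -2476 / 4272.2715 ≈ -0.5796

-0.5796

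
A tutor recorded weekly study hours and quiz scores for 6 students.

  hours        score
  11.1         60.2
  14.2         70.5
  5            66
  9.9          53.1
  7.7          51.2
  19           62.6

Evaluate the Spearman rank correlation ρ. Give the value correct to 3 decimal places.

Rank hours: 4, 5, 1, 3, 2, 6
Rank score: 3, 6, 5, 2, 1, 4
d = rank(hours) − rank(score): 1, -1, -4, 1, 1, 2; Σd² = 24
ρ = 1 − 6Σd² / [n(n²−1)] = 1 − 6×24 / (6×35) = 1 − 144/210 ≈ 0.314

0.314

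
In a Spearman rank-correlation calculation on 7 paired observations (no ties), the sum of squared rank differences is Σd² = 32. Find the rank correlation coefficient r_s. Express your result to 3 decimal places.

0.429

ρ = 1 − 6Σd² / [n(n²−1)] = 1 − 6×32 / (7×48)
  = 1 − 192/336 = 1 − 0.5714 ≈ 0.429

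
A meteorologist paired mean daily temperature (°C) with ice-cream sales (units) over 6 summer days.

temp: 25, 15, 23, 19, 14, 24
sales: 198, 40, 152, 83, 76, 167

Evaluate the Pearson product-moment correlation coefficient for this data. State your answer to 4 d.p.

n = 6, Σx = 120, Σy = 716, Σx² = 2512, Σy² = 104462, Σxy = 15695
nΣxy − ΣxΣy = 94170 − 85920 = 8250
nΣx² − (Σx)² = 15072 − 14400 = 672; nΣy² − (Σy)² = 626772 − 512656 = 114116
r = 8250 / √(672 × 114116) = 8250 / 8757.0516 ≈ 0.9421

0.9421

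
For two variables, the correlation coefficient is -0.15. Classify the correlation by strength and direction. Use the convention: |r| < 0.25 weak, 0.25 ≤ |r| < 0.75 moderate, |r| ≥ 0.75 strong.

weak negative

r = -0.15 < 0 so the relationship is negative.
|r| = 0.15, which falls in the weak range.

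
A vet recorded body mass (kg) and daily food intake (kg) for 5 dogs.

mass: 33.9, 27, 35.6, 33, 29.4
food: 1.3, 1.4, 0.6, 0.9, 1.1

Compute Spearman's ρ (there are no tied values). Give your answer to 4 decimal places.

Rank mass: 4, 1, 5, 3, 2
Rank food: 4, 5, 1, 2, 3
d = rank(mass) − rank(food): 0, -4, 4, 1, -1; Σd² = 34
ρ = 1 − 6Σd² / [n(n²−1)] = 1 − 6×34 / (5×24) = 1 − 204/120 ≈ -0.7000

-0.7000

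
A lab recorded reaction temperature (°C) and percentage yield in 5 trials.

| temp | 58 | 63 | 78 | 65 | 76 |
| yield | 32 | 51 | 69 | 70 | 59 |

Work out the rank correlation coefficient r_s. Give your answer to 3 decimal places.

0.700

Rank temp: 1, 2, 5, 3, 4
Rank yield: 1, 2, 4, 5, 3
d = rank(temp) − rank(yield): 0, 0, 1, -2, 1; Σd² = 6
ρ = 1 − 6Σd² / [n(n²−1)] = 1 − 6×6 / (5×24) = 1 − 36/120 ≈ 0.700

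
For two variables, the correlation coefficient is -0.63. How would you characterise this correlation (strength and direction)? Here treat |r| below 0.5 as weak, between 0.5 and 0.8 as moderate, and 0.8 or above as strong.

r = -0.63 < 0 so the relationship is negative.
|r| = 0.63, which falls in the moderate range.

moderate negative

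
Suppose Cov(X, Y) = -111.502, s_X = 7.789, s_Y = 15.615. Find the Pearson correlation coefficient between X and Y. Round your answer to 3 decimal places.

r = Cov(X,Y) / (s_X · s_Y) = -111.502 / (7.789 × 15.615)
  = -111.502 / 121.6252 ≈ -0.917

-0.917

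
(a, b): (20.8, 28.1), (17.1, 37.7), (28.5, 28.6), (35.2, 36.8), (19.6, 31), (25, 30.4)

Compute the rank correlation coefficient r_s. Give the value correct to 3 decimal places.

Rank a: 3, 1, 5, 6, 2, 4
Rank b: 1, 6, 2, 5, 4, 3
d = rank(a) − rank(b): 2, -5, 3, 1, -2, 1; Σd² = 44
ρ = 1 − 6Σd² / [n(n²−1)] = 1 − 6×44 / (6×35) = 1 − 264/210 ≈ -0.257

-0.257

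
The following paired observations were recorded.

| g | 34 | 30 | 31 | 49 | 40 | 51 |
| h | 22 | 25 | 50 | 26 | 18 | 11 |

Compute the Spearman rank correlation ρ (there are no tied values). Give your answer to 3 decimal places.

Rank g: 3, 1, 2, 5, 4, 6
Rank h: 3, 4, 6, 5, 2, 1
d = rank(g) − rank(h): 0, -3, -4, 0, 2, 5; Σd² = 54
ρ = 1 − 6Σd² / [n(n²−1)] = 1 − 6×54 / (6×35) = 1 − 324/210 ≈ -0.543

-0.543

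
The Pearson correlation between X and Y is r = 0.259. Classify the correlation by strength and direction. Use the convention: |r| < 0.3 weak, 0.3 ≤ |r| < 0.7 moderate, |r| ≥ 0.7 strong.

r = 0.259 > 0 so the relationship is positive.
|r| = 0.259, which falls in the weak range.

weak positive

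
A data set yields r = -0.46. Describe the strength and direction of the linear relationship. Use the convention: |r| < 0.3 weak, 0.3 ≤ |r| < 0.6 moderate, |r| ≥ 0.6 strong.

r = -0.46 < 0 so the relationship is negative.
|r| = 0.46, which falls in the moderate range.

moderate negative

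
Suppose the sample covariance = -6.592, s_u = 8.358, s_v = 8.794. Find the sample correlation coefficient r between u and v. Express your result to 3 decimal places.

r = Cov(u,v) / (s_u · s_v) = -6.592 / (8.358 × 8.794)
  = -6.592 / 73.5003 ≈ -0.090

-0.090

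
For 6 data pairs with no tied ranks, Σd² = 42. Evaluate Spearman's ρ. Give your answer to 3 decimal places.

ρ = 1 − 6Σd² / [n(n²−1)] = 1 − 6×42 / (6×35)
  = 1 − 252/210 = 1 − 1.2000 ≈ -0.200

-0.200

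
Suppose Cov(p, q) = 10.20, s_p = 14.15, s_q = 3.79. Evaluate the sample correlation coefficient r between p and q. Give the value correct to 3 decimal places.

r = Cov(p,q) / (s_p · s_q) = 10.20 / (14.15 × 3.79)
  = 10.20 / 53.6285 ≈ 0.190

0.190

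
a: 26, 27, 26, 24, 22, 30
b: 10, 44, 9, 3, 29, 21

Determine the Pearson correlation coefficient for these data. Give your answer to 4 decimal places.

0.1223

n = 6, Σa = 155, Σb = 116, Σa² = 4041, Σb² = 3408, Σab = 3022
nΣab − ΣaΣb = 18132 − 17980 = 152
nΣa² − (Σa)² = 24246 − 24025 = 221; nΣb² − (Σb)² = 20448 − 13456 = 6992
r = 152 / √(221 × 6992) = 152 / 1243.0736 ≈ 0.1223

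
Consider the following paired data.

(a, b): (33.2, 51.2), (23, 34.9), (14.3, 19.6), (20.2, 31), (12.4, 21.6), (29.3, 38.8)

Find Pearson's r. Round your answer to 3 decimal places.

n = 6, Σa = 132.4, Σb = 197.1, Σa² = 3256.02, Σb² = 7156.61, Σab = 4813.7
nΣab − ΣaΣb = 28882.2 − 26096.04 = 2786.16
nΣa² − (Σa)² = 19536.12 − 17529.76 = 2006.36; nΣb² − (Σb)² = 42939.66 − 38848.41 = 4091.25
r = 2786.16 / √(2006.36 × 4091.25) = 2786.16 / 2865.0515 ≈ 0.972

0.972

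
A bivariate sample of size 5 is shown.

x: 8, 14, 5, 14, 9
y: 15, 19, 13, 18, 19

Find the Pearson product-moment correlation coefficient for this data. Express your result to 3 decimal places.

n = 5, Σx = 50, Σy = 84, Σx² = 562, Σy² = 1440, Σxy = 874
nΣxy − ΣxΣy = 4370 − 4200 = 170
nΣx² − (Σx)² = 2810 − 2500 = 310; nΣy² − (Σy)² = 7200 − 7056 = 144
r = 170 / √(310 × 144) = 170 / 211.2818 ≈ 0.805

0.805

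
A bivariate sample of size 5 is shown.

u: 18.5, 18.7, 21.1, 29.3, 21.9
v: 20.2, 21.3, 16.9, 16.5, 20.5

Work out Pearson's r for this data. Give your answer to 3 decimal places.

-0.726

n = 5, Σu = 109.5, Σv = 95.4, Σu² = 2475.25, Σv² = 1839.84, Σuv = 2061
nΣuv − ΣuΣv = 10305 − 10446.3 = -141.3
nΣu² − (Σu)² = 12376.25 − 11990.25 = 386; nΣv² − (Σv)² = 9199.2 − 9101.16 = 98.04
r = -141.3 / √(386 × 98.04) = -141.3 / 194.5339 ≈ -0.726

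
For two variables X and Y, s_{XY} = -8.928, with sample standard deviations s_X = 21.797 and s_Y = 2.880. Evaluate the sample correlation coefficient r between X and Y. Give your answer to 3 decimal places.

-0.142

r = Cov(X,Y) / (s_X · s_Y) = -8.928 / (21.797 × 2.880)
  = -8.928 / 62.7754 ≈ -0.142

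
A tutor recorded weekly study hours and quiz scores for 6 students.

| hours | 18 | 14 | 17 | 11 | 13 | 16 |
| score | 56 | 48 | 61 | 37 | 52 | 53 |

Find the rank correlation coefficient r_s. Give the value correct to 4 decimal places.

Rank hours: 6, 3, 5, 1, 2, 4
Rank score: 5, 2, 6, 1, 3, 4
d = rank(hours) − rank(score): 1, 1, -1, 0, -1, 0; Σd² = 4
ρ = 1 − 6Σd² / [n(n²−1)] = 1 − 6×4 / (6×35) = 1 − 24/210 ≈ 0.8857

0.8857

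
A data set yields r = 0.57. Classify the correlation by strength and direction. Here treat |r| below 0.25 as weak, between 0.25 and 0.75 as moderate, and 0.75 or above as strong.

r = 0.57 > 0 so the relationship is positive.
|r| = 0.57, which falls in the moderate range.

moderate positive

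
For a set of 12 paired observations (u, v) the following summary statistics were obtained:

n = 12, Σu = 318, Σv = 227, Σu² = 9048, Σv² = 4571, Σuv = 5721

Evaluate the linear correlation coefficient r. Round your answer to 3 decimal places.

-0.710

r = (nΣuv − ΣuΣv) / √[(nΣu² − (Σu)²)(nΣv² − (Σv)²)]
Numerator: 12×5721 − 318×227 = -3534
Denominator: √[(108576 − 101124)(54852 − 51529)] = √[7452 × 3323] = 4976.2432
r = -3534 / 4976.2432 ≈ -0.710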